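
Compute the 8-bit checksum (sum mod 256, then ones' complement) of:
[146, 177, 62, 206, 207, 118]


Sum = 916 mod 256 = 148
Complement = 107

107


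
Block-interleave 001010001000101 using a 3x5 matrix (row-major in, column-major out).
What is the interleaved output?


Matrix:
  00101
  00010
  00101
Read columns: 000000101010101

000000101010101


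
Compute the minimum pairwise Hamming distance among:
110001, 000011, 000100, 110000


Comparing all pairs, minimum distance: 1
Can detect 0 errors, correct 0 errors

1


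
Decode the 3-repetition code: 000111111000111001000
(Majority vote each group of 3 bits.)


Groups: 000, 111, 111, 000, 111, 001, 000
Majority votes: 0110100

0110100


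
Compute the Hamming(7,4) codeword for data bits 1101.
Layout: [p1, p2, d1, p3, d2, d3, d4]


Parity bits: p1=1, p2=0, p3=0

1010101


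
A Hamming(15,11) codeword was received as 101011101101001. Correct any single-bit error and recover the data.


Syndrome = 6: error at position 6

Data: 11011101001 (corrected bit 6)


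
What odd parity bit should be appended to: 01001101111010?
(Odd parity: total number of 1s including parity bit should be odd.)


Number of 1s in data: 8
Parity bit: 1

1


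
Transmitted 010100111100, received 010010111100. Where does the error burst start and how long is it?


XOR: 000110000000

Burst at position 3, length 2


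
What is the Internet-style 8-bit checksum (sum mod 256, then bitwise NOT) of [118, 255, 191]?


Sum = 564 mod 256 = 52
Complement = 203

203


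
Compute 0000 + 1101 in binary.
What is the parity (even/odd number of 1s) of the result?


0000 = 0
1101 = 13
Sum = 13 = 1101
1s count = 3

odd parity (3 ones in 1101)


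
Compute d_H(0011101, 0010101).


XOR: 0001000
Count of 1s: 1

1


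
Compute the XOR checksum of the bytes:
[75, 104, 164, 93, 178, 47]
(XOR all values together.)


XOR chain: 75 ^ 104 ^ 164 ^ 93 ^ 178 ^ 47 = 71

71


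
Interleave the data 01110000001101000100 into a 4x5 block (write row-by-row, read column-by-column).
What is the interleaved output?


Matrix:
  01110
  00000
  11010
  00100
Read columns: 00101010100110100000

00101010100110100000


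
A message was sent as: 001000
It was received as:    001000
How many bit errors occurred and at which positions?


XOR: 000000

0 errors (received matches sent)


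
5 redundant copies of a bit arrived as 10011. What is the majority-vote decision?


Ones: 3 out of 5
Threshold: 3

1 (3/5 voted 1)


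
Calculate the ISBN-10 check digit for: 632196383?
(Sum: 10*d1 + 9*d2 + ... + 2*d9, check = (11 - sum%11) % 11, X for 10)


Weighted sum: 236
236 mod 11 = 5

Check digit: 6


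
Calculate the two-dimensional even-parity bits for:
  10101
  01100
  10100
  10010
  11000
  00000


Row parities: 100000
Column parities: 00111

Row P: 100000, Col P: 00111, Corner: 1


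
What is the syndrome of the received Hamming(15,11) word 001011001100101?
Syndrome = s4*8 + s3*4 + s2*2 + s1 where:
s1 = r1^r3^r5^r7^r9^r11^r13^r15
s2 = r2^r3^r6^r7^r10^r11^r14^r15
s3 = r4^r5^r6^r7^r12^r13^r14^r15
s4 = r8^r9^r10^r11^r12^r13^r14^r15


s1=1, s2=0, s3=0, s4=0

Syndrome = 1 (error at position 1)


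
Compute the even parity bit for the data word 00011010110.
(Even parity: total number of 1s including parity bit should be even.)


Number of 1s in data: 5
Parity bit: 1

1


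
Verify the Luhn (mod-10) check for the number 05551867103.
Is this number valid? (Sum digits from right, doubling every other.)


Luhn sum = 30
30 mod 10 = 0

Valid (Luhn sum mod 10 = 0)


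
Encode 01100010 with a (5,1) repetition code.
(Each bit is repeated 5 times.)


Each bit -> 5 copies

0000011111111110000000000000001111100000


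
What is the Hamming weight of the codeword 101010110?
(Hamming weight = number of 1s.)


Counting 1s in 101010110

5


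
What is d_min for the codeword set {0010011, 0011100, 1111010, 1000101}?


Comparing all pairs, minimum distance: 4
Can detect 3 errors, correct 1 errors

4


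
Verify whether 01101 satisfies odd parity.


Number of 1s: 3

Yes, parity is correct (3 ones)


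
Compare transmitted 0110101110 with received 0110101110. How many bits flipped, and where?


XOR: 0000000000

0 errors (received matches sent)


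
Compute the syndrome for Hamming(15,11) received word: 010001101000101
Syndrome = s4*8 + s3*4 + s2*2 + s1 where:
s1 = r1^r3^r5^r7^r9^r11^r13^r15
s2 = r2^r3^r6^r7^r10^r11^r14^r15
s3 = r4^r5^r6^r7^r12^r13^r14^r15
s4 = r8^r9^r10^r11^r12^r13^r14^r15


s1=0, s2=0, s3=0, s4=1

Syndrome = 8 (error at position 8)


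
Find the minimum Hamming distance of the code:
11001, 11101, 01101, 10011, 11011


Comparing all pairs, minimum distance: 1
Can detect 0 errors, correct 0 errors

1


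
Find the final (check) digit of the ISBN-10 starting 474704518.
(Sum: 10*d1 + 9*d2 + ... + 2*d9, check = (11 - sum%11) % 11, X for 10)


Weighted sum: 243
243 mod 11 = 1

Check digit: X


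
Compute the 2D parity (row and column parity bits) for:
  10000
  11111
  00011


Row parities: 110
Column parities: 01100

Row P: 110, Col P: 01100, Corner: 0


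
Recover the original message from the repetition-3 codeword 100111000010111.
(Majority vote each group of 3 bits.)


Groups: 100, 111, 000, 010, 111
Majority votes: 01001

01001


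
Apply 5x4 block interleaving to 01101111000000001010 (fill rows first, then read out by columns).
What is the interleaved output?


Matrix:
  0110
  1111
  0000
  0000
  1010
Read columns: 01001110001100101000

01001110001100101000


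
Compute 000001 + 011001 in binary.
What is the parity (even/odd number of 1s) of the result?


000001 = 1
011001 = 25
Sum = 26 = 11010
1s count = 3

odd parity (3 ones in 11010)


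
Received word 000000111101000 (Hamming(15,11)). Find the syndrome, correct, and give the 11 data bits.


Syndrome = 0: no error detected

Data: 00011101000 (no errors)


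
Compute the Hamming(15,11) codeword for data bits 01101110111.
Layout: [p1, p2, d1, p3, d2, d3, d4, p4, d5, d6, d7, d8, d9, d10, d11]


Parity bits: p1=1, p2=1, p3=1, p4=0

110111001110111


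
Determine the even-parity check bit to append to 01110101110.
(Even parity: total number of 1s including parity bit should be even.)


Number of 1s in data: 7
Parity bit: 1

1


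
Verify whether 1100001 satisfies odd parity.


Number of 1s: 3

Yes, parity is correct (3 ones)


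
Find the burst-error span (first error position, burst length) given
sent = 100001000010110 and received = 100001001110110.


XOR: 000000001100000

Burst at position 8, length 2


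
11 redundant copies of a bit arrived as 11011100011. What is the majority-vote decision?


Ones: 7 out of 11
Threshold: 6

1 (7/11 voted 1)


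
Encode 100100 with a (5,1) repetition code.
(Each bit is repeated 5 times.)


Each bit -> 5 copies

111110000000000111110000000000


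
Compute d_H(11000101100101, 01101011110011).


XOR: 10101110010110
Count of 1s: 8

8


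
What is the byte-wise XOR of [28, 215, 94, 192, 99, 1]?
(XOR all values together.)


XOR chain: 28 ^ 215 ^ 94 ^ 192 ^ 99 ^ 1 = 55

55


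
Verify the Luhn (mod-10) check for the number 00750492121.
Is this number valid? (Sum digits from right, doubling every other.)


Luhn sum = 35
35 mod 10 = 5

Invalid (Luhn sum mod 10 = 5)


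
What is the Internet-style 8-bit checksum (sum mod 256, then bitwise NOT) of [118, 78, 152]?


Sum = 348 mod 256 = 92
Complement = 163

163


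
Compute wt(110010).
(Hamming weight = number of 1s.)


Counting 1s in 110010

3


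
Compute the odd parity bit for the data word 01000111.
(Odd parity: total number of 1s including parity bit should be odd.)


Number of 1s in data: 4
Parity bit: 1

1


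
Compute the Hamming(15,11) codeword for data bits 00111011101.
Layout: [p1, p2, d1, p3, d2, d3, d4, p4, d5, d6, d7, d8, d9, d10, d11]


Parity bits: p1=1, p2=0, p3=1, p4=1

100101111011101


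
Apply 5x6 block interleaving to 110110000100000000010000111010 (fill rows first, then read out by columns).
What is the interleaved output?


Matrix:
  110110
  000100
  000000
  010000
  111010
Read columns: 100011001100001110001000100000

100011001100001110001000100000


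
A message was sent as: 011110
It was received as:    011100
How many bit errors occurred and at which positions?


XOR: 000010

1 error(s) at position(s): 4


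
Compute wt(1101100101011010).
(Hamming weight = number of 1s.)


Counting 1s in 1101100101011010

9


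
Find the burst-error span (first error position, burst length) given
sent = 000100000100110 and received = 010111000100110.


XOR: 010011000000000

Burst at position 1, length 5


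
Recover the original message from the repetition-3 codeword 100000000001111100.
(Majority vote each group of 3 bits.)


Groups: 100, 000, 000, 001, 111, 100
Majority votes: 000010

000010


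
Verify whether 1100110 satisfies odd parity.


Number of 1s: 4

No, parity error (4 ones)


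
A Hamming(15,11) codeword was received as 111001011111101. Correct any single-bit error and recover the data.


Syndrome = 8: error at position 8

Data: 10101111101 (corrected bit 8)


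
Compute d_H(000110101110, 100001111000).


XOR: 100111010110
Count of 1s: 7

7


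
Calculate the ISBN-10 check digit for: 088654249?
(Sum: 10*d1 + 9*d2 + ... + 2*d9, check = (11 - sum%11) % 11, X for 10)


Weighted sum: 266
266 mod 11 = 2

Check digit: 9


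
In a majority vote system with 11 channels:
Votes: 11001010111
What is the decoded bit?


Ones: 7 out of 11
Threshold: 6

1 (7/11 voted 1)


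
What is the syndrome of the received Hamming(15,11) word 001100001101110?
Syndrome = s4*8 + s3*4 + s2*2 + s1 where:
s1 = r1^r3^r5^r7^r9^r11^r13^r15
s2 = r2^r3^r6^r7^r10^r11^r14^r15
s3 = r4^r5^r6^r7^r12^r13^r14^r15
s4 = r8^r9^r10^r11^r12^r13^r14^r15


s1=1, s2=1, s3=0, s4=1

Syndrome = 11 (error at position 11)


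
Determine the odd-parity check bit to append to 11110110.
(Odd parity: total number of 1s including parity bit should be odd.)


Number of 1s in data: 6
Parity bit: 1

1


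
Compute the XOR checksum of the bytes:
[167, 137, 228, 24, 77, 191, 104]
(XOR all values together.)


XOR chain: 167 ^ 137 ^ 228 ^ 24 ^ 77 ^ 191 ^ 104 = 72

72


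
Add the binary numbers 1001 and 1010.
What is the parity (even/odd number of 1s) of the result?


1001 = 9
1010 = 10
Sum = 19 = 10011
1s count = 3

odd parity (3 ones in 10011)


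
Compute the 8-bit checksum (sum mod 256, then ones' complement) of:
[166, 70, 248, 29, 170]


Sum = 683 mod 256 = 171
Complement = 84

84


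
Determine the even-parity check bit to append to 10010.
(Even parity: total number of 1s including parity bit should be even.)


Number of 1s in data: 2
Parity bit: 0

0


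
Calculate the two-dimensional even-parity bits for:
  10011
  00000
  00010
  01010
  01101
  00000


Row parities: 101010
Column parities: 10110

Row P: 101010, Col P: 10110, Corner: 1


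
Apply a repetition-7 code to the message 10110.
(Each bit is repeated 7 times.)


Each bit -> 7 copies

11111110000000111111111111110000000


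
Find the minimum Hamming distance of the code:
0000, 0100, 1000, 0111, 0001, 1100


Comparing all pairs, minimum distance: 1
Can detect 0 errors, correct 0 errors

1


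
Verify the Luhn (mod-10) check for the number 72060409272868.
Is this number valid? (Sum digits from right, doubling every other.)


Luhn sum = 60
60 mod 10 = 0

Valid (Luhn sum mod 10 = 0)


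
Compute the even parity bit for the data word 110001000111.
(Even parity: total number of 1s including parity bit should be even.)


Number of 1s in data: 6
Parity bit: 0

0


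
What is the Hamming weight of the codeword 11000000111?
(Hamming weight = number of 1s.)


Counting 1s in 11000000111

5


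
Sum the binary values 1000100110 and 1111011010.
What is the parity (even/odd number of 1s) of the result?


1000100110 = 550
1111011010 = 986
Sum = 1536 = 11000000000
1s count = 2

even parity (2 ones in 11000000000)


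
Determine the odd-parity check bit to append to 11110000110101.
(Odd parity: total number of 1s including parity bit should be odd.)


Number of 1s in data: 8
Parity bit: 1

1


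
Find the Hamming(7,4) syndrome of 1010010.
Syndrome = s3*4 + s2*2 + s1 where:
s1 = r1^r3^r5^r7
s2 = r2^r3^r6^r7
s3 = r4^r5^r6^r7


s1=0, s2=0, s3=1

Syndrome = 4 (error at position 4)


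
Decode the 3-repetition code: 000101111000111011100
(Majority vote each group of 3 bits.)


Groups: 000, 101, 111, 000, 111, 011, 100
Majority votes: 0110110

0110110


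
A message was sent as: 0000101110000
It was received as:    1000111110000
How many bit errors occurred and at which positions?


XOR: 1000010000000

2 error(s) at position(s): 0, 5


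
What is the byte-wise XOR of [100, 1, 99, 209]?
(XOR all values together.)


XOR chain: 100 ^ 1 ^ 99 ^ 209 = 215

215


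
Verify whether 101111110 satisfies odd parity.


Number of 1s: 7

Yes, parity is correct (7 ones)


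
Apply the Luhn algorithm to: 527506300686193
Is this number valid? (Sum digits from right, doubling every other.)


Luhn sum = 50
50 mod 10 = 0

Valid (Luhn sum mod 10 = 0)


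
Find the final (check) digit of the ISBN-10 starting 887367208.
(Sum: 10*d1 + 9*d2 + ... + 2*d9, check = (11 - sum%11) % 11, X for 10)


Weighted sum: 324
324 mod 11 = 5

Check digit: 6


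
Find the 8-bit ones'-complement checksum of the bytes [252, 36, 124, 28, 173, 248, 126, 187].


Sum = 1174 mod 256 = 150
Complement = 105

105


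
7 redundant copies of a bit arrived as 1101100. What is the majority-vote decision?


Ones: 4 out of 7
Threshold: 4

1 (4/7 voted 1)


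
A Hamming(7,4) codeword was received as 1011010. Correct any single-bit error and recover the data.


Syndrome = 0: no error detected

Data: 1010 (no errors)


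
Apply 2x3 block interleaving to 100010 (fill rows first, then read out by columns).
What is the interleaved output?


Matrix:
  100
  010
Read columns: 100100

100100


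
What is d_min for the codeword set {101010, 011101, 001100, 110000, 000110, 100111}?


Comparing all pairs, minimum distance: 2
Can detect 1 errors, correct 0 errors

2


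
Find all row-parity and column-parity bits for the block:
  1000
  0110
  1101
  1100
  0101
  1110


Row parities: 101001
Column parities: 0100

Row P: 101001, Col P: 0100, Corner: 1


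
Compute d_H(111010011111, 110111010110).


XOR: 001101001001
Count of 1s: 5

5


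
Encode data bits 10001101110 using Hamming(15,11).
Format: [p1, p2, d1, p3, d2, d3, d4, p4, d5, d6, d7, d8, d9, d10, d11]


Parity bits: p1=1, p2=1, p3=1, p4=1

111100011101110


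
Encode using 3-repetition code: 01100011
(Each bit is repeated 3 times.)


Each bit -> 3 copies

000111111000000000111111


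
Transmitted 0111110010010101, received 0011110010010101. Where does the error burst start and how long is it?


XOR: 0100000000000000

Burst at position 1, length 1


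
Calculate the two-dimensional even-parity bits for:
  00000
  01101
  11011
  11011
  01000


Row parities: 01001
Column parities: 00101

Row P: 01001, Col P: 00101, Corner: 0


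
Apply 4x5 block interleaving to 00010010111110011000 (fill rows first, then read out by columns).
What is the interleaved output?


Matrix:
  00010
  01011
  11100
  11000
Read columns: 00110111001011000100

00110111001011000100


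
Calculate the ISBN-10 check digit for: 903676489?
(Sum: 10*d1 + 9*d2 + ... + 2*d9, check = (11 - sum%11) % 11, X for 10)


Weighted sum: 286
286 mod 11 = 0

Check digit: 0


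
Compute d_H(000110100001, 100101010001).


XOR: 100011110000
Count of 1s: 5

5


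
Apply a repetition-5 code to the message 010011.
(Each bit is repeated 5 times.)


Each bit -> 5 copies

000001111100000000001111111111


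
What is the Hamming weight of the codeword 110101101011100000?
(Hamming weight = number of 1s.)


Counting 1s in 110101101011100000

9


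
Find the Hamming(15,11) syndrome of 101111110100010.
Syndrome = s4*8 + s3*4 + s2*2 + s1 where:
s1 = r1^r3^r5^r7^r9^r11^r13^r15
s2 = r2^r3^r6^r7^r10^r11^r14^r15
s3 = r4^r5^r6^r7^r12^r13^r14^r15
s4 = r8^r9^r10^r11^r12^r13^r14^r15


s1=0, s2=1, s3=1, s4=1

Syndrome = 14 (error at position 14)


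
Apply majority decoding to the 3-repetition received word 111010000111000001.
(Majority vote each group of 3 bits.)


Groups: 111, 010, 000, 111, 000, 001
Majority votes: 100100

100100


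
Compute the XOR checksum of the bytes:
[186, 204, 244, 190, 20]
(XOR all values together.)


XOR chain: 186 ^ 204 ^ 244 ^ 190 ^ 20 = 40

40


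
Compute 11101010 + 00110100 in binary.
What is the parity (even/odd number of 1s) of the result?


11101010 = 234
00110100 = 52
Sum = 286 = 100011110
1s count = 5

odd parity (5 ones in 100011110)


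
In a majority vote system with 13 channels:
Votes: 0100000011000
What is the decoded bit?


Ones: 3 out of 13
Threshold: 7

0 (3/13 voted 1)


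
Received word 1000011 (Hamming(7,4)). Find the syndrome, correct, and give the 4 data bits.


Syndrome = 0: no error detected

Data: 0011 (no errors)


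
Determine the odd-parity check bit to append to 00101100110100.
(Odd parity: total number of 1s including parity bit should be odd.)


Number of 1s in data: 6
Parity bit: 1

1


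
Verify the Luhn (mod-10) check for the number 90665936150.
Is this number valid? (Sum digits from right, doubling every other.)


Luhn sum = 40
40 mod 10 = 0

Valid (Luhn sum mod 10 = 0)


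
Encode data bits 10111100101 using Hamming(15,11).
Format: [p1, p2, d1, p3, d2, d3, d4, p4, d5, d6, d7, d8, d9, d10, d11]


Parity bits: p1=1, p2=1, p3=0, p4=0

111001101100101


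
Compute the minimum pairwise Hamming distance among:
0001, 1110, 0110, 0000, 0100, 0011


Comparing all pairs, minimum distance: 1
Can detect 0 errors, correct 0 errors

1


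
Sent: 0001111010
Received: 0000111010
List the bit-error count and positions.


XOR: 0001000000

1 error(s) at position(s): 3


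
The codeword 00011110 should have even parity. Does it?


Number of 1s: 4

Yes, parity is correct (4 ones)


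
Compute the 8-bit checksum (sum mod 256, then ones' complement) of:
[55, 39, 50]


Sum = 144 mod 256 = 144
Complement = 111

111


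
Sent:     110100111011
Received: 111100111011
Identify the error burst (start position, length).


XOR: 001000000000

Burst at position 2, length 1


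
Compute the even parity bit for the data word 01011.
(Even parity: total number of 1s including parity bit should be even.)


Number of 1s in data: 3
Parity bit: 1

1


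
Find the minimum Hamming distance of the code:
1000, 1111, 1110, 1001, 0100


Comparing all pairs, minimum distance: 1
Can detect 0 errors, correct 0 errors

1


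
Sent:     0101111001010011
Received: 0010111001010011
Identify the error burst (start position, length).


XOR: 0111000000000000

Burst at position 1, length 3


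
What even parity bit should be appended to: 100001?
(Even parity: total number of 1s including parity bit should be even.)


Number of 1s in data: 2
Parity bit: 0

0


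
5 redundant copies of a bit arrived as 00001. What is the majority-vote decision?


Ones: 1 out of 5
Threshold: 3

0 (1/5 voted 1)


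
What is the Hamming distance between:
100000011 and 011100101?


XOR: 111100110
Count of 1s: 6

6


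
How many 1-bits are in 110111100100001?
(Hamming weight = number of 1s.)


Counting 1s in 110111100100001

8


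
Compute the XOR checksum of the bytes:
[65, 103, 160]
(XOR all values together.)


XOR chain: 65 ^ 103 ^ 160 = 134

134


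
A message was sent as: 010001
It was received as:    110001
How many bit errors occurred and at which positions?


XOR: 100000

1 error(s) at position(s): 0


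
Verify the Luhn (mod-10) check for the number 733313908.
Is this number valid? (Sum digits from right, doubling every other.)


Luhn sum = 46
46 mod 10 = 6

Invalid (Luhn sum mod 10 = 6)


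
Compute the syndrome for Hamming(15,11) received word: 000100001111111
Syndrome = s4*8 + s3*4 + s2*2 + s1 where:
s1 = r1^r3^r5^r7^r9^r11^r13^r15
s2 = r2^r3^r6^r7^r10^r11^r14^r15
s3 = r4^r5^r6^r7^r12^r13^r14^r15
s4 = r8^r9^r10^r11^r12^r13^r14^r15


s1=0, s2=0, s3=1, s4=1

Syndrome = 12 (error at position 12)


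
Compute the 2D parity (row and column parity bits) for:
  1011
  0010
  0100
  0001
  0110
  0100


Row parities: 111101
Column parities: 1110

Row P: 111101, Col P: 1110, Corner: 1


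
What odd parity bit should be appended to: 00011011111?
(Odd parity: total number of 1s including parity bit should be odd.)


Number of 1s in data: 7
Parity bit: 0

0


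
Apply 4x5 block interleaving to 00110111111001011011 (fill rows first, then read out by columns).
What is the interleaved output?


Matrix:
  00110
  11111
  10010
  11011
Read columns: 01110101110011110101

01110101110011110101


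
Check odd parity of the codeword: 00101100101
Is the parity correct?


Number of 1s: 5

Yes, parity is correct (5 ones)


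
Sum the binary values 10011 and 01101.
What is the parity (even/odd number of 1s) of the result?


10011 = 19
01101 = 13
Sum = 32 = 100000
1s count = 1

odd parity (1 ones in 100000)


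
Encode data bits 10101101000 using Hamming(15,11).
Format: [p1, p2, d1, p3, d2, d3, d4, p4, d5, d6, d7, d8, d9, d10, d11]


Parity bits: p1=0, p2=1, p3=0, p4=1

011001011101000


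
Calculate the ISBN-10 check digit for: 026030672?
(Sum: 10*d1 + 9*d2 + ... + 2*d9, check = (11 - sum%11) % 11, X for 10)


Weighted sum: 133
133 mod 11 = 1

Check digit: X


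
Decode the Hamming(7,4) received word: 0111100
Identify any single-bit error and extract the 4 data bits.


Syndrome = 0: no error detected

Data: 1100 (no errors)


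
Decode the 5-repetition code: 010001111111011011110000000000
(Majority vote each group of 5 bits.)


Groups: 01000, 11111, 11011, 01111, 00000, 00000
Majority votes: 011100

011100


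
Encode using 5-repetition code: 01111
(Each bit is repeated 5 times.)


Each bit -> 5 copies

0000011111111111111111111


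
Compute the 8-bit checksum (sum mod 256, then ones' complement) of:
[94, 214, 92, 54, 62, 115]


Sum = 631 mod 256 = 119
Complement = 136

136


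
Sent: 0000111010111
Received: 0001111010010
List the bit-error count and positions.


XOR: 0001000000101

3 error(s) at position(s): 3, 10, 12


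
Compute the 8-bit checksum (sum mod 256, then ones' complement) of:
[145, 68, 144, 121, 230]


Sum = 708 mod 256 = 196
Complement = 59

59


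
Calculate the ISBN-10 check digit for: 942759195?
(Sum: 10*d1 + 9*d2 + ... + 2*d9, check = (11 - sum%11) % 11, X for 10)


Weighted sum: 307
307 mod 11 = 10

Check digit: 1


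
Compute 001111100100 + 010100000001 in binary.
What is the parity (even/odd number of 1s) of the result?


001111100100 = 996
010100000001 = 1281
Sum = 2277 = 100011100101
1s count = 6

even parity (6 ones in 100011100101)


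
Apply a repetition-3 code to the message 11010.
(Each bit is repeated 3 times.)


Each bit -> 3 copies

111111000111000


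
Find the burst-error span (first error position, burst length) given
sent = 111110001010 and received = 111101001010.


XOR: 000011000000

Burst at position 4, length 2


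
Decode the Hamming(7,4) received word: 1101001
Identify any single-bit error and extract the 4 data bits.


Syndrome = 0: no error detected

Data: 0001 (no errors)


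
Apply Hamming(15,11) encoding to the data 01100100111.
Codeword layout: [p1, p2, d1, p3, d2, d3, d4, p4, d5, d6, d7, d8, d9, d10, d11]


Parity bits: p1=1, p2=0, p3=1, p4=0

100111000100111


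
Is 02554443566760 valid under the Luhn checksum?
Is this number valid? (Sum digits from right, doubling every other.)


Luhn sum = 51
51 mod 10 = 1

Invalid (Luhn sum mod 10 = 1)


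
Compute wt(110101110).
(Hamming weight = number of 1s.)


Counting 1s in 110101110

6


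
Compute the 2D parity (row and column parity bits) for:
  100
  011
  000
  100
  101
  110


Row parities: 100100
Column parities: 000

Row P: 100100, Col P: 000, Corner: 0


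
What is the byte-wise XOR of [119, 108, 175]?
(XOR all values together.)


XOR chain: 119 ^ 108 ^ 175 = 180

180


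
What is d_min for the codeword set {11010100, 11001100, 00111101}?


Comparing all pairs, minimum distance: 2
Can detect 1 errors, correct 0 errors

2


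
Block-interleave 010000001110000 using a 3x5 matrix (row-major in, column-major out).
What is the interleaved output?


Matrix:
  01000
  00011
  10000
Read columns: 001100000010010

001100000010010


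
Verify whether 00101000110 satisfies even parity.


Number of 1s: 4

Yes, parity is correct (4 ones)


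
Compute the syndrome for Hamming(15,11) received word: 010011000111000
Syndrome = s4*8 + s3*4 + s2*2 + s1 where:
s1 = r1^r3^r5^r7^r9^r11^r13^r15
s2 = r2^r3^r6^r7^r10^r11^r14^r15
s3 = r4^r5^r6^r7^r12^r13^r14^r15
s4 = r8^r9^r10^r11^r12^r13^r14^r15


s1=0, s2=0, s3=1, s4=1

Syndrome = 12 (error at position 12)


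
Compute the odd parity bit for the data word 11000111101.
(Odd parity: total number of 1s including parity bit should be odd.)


Number of 1s in data: 7
Parity bit: 0

0


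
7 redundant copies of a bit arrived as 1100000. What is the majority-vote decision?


Ones: 2 out of 7
Threshold: 4

0 (2/7 voted 1)


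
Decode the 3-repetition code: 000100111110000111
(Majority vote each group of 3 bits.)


Groups: 000, 100, 111, 110, 000, 111
Majority votes: 001101

001101


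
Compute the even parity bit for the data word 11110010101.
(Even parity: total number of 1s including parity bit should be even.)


Number of 1s in data: 7
Parity bit: 1

1


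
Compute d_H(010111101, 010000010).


XOR: 000111111
Count of 1s: 6

6


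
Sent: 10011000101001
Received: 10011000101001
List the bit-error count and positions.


XOR: 00000000000000

0 errors (received matches sent)


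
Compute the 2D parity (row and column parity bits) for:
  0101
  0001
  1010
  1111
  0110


Row parities: 01000
Column parities: 0111

Row P: 01000, Col P: 0111, Corner: 1


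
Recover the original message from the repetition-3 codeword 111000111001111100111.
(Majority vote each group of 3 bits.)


Groups: 111, 000, 111, 001, 111, 100, 111
Majority votes: 1010101

1010101


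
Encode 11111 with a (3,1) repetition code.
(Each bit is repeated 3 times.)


Each bit -> 3 copies

111111111111111


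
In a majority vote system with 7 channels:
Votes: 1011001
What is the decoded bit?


Ones: 4 out of 7
Threshold: 4

1 (4/7 voted 1)


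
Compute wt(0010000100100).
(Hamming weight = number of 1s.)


Counting 1s in 0010000100100

3


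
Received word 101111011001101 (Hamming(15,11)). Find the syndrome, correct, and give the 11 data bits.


Syndrome = 10: error at position 10

Data: 11101101101 (corrected bit 10)


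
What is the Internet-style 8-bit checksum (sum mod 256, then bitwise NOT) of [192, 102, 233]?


Sum = 527 mod 256 = 15
Complement = 240

240


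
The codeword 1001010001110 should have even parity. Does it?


Number of 1s: 6

Yes, parity is correct (6 ones)


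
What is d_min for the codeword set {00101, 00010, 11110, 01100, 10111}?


Comparing all pairs, minimum distance: 2
Can detect 1 errors, correct 0 errors

2


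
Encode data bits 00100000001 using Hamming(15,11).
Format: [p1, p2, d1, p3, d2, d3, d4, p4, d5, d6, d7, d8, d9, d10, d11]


Parity bits: p1=1, p2=0, p3=0, p4=1

100001010000001


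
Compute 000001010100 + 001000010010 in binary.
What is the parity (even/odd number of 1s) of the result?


000001010100 = 84
001000010010 = 530
Sum = 614 = 1001100110
1s count = 5

odd parity (5 ones in 1001100110)


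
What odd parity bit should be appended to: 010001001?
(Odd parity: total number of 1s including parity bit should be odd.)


Number of 1s in data: 3
Parity bit: 0

0


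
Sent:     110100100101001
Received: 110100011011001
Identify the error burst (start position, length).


XOR: 000000111110000

Burst at position 6, length 5


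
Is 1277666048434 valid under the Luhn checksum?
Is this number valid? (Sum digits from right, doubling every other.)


Luhn sum = 57
57 mod 10 = 7

Invalid (Luhn sum mod 10 = 7)


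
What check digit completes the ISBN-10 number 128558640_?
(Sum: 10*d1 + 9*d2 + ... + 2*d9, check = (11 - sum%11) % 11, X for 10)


Weighted sum: 233
233 mod 11 = 2

Check digit: 9


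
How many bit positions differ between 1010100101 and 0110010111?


XOR: 1100110010
Count of 1s: 5

5


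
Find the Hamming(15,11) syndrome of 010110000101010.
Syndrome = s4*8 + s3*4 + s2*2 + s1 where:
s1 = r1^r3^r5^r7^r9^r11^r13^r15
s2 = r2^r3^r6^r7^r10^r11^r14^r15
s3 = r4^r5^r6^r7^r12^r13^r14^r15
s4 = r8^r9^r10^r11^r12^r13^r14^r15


s1=1, s2=1, s3=0, s4=1

Syndrome = 11 (error at position 11)


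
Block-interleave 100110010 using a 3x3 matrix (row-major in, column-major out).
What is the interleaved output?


Matrix:
  100
  110
  010
Read columns: 110011000

110011000


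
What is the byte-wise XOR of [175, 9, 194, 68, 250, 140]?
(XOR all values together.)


XOR chain: 175 ^ 9 ^ 194 ^ 68 ^ 250 ^ 140 = 86

86


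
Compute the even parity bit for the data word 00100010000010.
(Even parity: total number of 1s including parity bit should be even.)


Number of 1s in data: 3
Parity bit: 1

1


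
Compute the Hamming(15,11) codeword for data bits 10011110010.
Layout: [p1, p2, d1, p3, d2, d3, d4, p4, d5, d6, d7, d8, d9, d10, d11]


Parity bits: p1=0, p2=1, p3=0, p4=0

011000101110010


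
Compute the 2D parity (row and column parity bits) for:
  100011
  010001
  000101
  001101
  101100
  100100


Row parities: 100110
Column parities: 110010

Row P: 100110, Col P: 110010, Corner: 1


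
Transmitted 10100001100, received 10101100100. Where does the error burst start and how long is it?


XOR: 00001101000

Burst at position 4, length 4


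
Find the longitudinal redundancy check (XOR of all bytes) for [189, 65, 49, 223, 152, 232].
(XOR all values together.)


XOR chain: 189 ^ 65 ^ 49 ^ 223 ^ 152 ^ 232 = 98

98


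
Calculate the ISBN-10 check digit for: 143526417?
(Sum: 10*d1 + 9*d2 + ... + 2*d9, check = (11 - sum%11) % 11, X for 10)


Weighted sum: 180
180 mod 11 = 4

Check digit: 7


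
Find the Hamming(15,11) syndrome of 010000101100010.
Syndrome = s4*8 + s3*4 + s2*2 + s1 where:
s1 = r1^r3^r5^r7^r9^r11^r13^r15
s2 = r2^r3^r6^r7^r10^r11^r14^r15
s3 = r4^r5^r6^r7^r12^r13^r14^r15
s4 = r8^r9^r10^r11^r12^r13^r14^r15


s1=0, s2=0, s3=0, s4=1

Syndrome = 8 (error at position 8)


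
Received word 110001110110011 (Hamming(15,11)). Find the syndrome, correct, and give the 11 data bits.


Syndrome = 10: error at position 10

Data: 00110010011 (corrected bit 10)


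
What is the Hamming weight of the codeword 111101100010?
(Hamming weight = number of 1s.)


Counting 1s in 111101100010

7


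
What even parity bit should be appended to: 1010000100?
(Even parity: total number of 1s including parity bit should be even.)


Number of 1s in data: 3
Parity bit: 1

1


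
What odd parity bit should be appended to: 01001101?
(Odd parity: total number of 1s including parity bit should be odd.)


Number of 1s in data: 4
Parity bit: 1

1


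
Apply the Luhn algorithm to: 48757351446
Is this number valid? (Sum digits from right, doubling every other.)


Luhn sum = 57
57 mod 10 = 7

Invalid (Luhn sum mod 10 = 7)


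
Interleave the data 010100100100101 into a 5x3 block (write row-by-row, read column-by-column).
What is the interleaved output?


Matrix:
  010
  100
  100
  100
  101
Read columns: 011111000000001

011111000000001


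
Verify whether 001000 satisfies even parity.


Number of 1s: 1

No, parity error (1 ones)


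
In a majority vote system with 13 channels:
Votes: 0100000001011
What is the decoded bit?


Ones: 4 out of 13
Threshold: 7

0 (4/13 voted 1)


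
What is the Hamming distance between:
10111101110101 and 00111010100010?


XOR: 10000111010111
Count of 1s: 8

8


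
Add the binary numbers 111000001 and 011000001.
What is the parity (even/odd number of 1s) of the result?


111000001 = 449
011000001 = 193
Sum = 642 = 1010000010
1s count = 3

odd parity (3 ones in 1010000010)


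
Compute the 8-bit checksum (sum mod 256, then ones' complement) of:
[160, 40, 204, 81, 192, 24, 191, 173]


Sum = 1065 mod 256 = 41
Complement = 214

214


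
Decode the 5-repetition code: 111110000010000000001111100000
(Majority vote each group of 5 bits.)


Groups: 11111, 00000, 10000, 00000, 11111, 00000
Majority votes: 100010

100010


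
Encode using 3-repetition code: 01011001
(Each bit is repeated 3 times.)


Each bit -> 3 copies

000111000111111000000111


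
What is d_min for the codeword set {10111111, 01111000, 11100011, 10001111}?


Comparing all pairs, minimum distance: 2
Can detect 1 errors, correct 0 errors

2


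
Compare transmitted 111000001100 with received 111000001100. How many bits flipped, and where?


XOR: 000000000000

0 errors (received matches sent)


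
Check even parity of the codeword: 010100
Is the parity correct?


Number of 1s: 2

Yes, parity is correct (2 ones)


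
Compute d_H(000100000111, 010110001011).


XOR: 010010001100
Count of 1s: 4

4


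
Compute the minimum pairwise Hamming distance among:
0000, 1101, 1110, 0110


Comparing all pairs, minimum distance: 1
Can detect 0 errors, correct 0 errors

1


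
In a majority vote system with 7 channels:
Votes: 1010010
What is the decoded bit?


Ones: 3 out of 7
Threshold: 4

0 (3/7 voted 1)


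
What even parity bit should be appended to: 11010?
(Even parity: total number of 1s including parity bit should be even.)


Number of 1s in data: 3
Parity bit: 1

1


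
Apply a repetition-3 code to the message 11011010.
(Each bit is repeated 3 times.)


Each bit -> 3 copies

111111000111111000111000


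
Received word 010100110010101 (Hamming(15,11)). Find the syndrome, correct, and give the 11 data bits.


Syndrome = 0: no error detected

Data: 00010010101 (no errors)


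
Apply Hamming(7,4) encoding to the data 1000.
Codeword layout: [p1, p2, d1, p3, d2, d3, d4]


Parity bits: p1=1, p2=1, p3=0

1110000


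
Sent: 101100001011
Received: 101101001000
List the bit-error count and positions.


XOR: 000001000011

3 error(s) at position(s): 5, 10, 11


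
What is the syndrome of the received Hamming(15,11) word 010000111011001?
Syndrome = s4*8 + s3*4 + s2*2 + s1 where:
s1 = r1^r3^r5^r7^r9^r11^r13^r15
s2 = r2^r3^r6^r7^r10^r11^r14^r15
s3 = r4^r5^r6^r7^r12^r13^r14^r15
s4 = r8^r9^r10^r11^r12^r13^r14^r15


s1=0, s2=0, s3=1, s4=1

Syndrome = 12 (error at position 12)


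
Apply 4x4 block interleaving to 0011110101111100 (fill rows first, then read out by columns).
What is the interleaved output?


Matrix:
  0011
  1101
  0111
  1100
Read columns: 0101011110101110

0101011110101110


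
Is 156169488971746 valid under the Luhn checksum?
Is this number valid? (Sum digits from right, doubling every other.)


Luhn sum = 83
83 mod 10 = 3

Invalid (Luhn sum mod 10 = 3)


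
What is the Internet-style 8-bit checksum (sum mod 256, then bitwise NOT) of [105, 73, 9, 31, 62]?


Sum = 280 mod 256 = 24
Complement = 231

231


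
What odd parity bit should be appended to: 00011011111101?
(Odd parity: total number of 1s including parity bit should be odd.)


Number of 1s in data: 9
Parity bit: 0

0


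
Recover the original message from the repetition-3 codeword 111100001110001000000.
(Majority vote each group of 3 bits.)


Groups: 111, 100, 001, 110, 001, 000, 000
Majority votes: 1001000

1001000


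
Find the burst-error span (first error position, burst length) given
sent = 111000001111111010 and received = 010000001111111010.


XOR: 101000000000000000

Burst at position 0, length 3


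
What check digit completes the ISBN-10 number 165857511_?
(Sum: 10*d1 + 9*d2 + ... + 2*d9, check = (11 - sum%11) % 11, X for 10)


Weighted sum: 250
250 mod 11 = 8

Check digit: 3


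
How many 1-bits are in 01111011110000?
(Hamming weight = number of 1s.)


Counting 1s in 01111011110000

8


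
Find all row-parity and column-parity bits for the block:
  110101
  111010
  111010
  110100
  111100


Row parities: 00010
Column parities: 111101

Row P: 00010, Col P: 111101, Corner: 1


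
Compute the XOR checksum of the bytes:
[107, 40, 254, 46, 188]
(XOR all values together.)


XOR chain: 107 ^ 40 ^ 254 ^ 46 ^ 188 = 47

47


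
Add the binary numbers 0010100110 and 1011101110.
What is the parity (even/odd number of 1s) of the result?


0010100110 = 166
1011101110 = 750
Sum = 916 = 1110010100
1s count = 5

odd parity (5 ones in 1110010100)


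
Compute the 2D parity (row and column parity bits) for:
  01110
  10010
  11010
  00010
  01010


Row parities: 10110
Column parities: 01110

Row P: 10110, Col P: 01110, Corner: 1


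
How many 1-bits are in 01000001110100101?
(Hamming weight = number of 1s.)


Counting 1s in 01000001110100101

7


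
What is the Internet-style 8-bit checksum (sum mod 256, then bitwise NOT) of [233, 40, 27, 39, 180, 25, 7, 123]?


Sum = 674 mod 256 = 162
Complement = 93

93


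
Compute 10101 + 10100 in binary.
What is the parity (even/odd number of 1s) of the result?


10101 = 21
10100 = 20
Sum = 41 = 101001
1s count = 3

odd parity (3 ones in 101001)


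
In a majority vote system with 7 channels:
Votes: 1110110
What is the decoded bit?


Ones: 5 out of 7
Threshold: 4

1 (5/7 voted 1)


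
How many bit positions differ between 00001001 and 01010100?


XOR: 01011101
Count of 1s: 5

5


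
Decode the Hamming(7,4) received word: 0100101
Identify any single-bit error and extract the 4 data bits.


Syndrome = 0: no error detected

Data: 0101 (no errors)


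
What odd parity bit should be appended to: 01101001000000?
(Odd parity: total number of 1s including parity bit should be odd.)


Number of 1s in data: 4
Parity bit: 1

1


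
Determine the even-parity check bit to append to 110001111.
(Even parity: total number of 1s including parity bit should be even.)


Number of 1s in data: 6
Parity bit: 0

0


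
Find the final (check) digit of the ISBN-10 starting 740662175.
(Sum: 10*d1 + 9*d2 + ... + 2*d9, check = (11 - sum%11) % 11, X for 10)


Weighted sum: 229
229 mod 11 = 9

Check digit: 2


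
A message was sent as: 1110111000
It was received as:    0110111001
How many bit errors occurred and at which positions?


XOR: 1000000001

2 error(s) at position(s): 0, 9


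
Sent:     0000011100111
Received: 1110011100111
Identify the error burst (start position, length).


XOR: 1110000000000

Burst at position 0, length 3


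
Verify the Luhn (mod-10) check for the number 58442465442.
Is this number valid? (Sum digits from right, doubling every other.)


Luhn sum = 55
55 mod 10 = 5

Invalid (Luhn sum mod 10 = 5)


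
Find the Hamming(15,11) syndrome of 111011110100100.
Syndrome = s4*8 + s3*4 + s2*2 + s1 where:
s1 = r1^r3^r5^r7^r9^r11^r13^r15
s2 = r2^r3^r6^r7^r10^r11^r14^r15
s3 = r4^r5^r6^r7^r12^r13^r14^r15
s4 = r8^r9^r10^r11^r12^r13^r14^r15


s1=1, s2=1, s3=0, s4=1

Syndrome = 11 (error at position 11)
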